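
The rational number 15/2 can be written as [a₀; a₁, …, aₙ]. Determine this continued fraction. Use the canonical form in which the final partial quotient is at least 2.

⌊15/2⌋ = 7, remainder 1
⌊2/1⌋ = 2, remainder 0

[7; 2]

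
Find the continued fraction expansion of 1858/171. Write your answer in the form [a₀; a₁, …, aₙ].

[10; 1, 6, 2, 3, 3]

Repeatedly divide and take the remainder:
1858 = 10·171 + 148, so a_0 = 10
171 = 1·148 + 23, so a_1 = 1
148 = 6·23 + 10, so a_2 = 6
23 = 2·10 + 3, so a_3 = 2
10 = 3·3 + 1, so a_4 = 3
3 = 3·1 + 0, so a_5 = 3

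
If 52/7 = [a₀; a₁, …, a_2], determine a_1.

2

Run the Euclidean algorithm, recording each quotient:
52 ÷ 7 → quotient 7, remainder 3
7 ÷ 3 → quotient 2, remainder 1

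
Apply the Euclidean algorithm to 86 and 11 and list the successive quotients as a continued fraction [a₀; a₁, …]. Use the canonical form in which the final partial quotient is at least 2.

[7; 1, 4, 2]

86 ÷ 11 → quotient 7, remainder 9
11 ÷ 9 → quotient 1, remainder 2
9 ÷ 2 → quotient 4, remainder 1
2 ÷ 1 → quotient 2, remainder 0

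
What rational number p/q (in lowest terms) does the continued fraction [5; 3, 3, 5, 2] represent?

615/116

Start with 2.
5 + 1/(2/1) = 5 + 1/2 = 11/2
3 + 1/(11/2) = 3 + 2/11 = 35/11
3 + 1/(35/11) = 3 + 11/35 = 116/35
5 + 1/(116/35) = 5 + 35/116 = 615/116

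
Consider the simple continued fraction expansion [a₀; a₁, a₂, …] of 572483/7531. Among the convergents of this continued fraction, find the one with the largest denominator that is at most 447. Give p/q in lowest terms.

a_0 = 76: 76/1  (≤ bound)
a_1 = 59: 4485/59  (≤ bound)
a_2 = 3: 13531/178  (≤ bound)
a_3 = 2: 31547/415  (≤ bound)
a_4 = 1: 45078/593  (> 447, stop)

31547/415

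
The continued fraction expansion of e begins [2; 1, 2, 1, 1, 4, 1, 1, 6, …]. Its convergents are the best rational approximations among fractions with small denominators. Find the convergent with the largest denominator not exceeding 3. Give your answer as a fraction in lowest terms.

8/3

a_0 = 2: 2/1  (≤ bound)
a_1 = 1: 3/1  (≤ bound)
a_2 = 2: 8/3  (≤ bound)
a_3 = 1: 11/4  (> 3, stop)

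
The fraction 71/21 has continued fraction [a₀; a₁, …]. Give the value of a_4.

1

Run the Euclidean algorithm, recording each quotient:
71 ÷ 21 → quotient 3, remainder 8
21 ÷ 8 → quotient 2, remainder 5
8 ÷ 5 → quotient 1, remainder 3
5 ÷ 3 → quotient 1, remainder 2
3 ÷ 2 → quotient 1, remainder 1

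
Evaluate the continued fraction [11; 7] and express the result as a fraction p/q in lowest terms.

Work from the innermost term outward:
Start with 7.
11 + 1/(7/1) = 11 + 1/7 = 78/7

78/7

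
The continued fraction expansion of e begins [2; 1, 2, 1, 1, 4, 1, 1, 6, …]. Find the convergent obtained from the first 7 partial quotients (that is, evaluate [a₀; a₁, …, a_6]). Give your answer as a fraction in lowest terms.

Starting at the tail and folding back:
Start with 1.
4 + 1/(1/1) = 4 + 1/1 = 5/1
1 + 1/(5/1) = 1 + 1/5 = 6/5
1 + 1/(6/5) = 1 + 5/6 = 11/6
2 + 1/(11/6) = 2 + 6/11 = 28/11
1 + 1/(28/11) = 1 + 11/28 = 39/28
2 + 1/(39/28) = 2 + 28/39 = 106/39

106/39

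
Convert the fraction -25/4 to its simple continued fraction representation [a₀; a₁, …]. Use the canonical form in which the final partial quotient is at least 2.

Run the Euclidean algorithm, recording each quotient:
-25 = -7·4 + 3, so a_0 = -7
4 = 1·3 + 1, so a_1 = 1
3 = 3·1 + 0, so a_2 = 3

[-7; 1, 3]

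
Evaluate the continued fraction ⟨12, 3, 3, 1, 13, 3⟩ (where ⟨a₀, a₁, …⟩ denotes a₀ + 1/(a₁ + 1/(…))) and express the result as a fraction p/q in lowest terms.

a_0 = 12: 12/1
a_1 = 3: 37/3
a_2 = 3: 123/10
a_3 = 1: 160/13
a_4 = 13: 2203/179
a_5 = 3: 6769/550

6769/550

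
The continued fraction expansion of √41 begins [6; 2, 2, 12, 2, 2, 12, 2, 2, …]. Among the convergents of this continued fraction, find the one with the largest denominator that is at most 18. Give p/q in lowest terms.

List convergents until the denominator exceeds the bound:
a_0 = 6: 6/1  (≤ bound)
a_1 = 2: 13/2  (≤ bound)
a_2 = 2: 32/5  (≤ bound)
a_3 = 12: 397/62  (> 18, stop)

32/5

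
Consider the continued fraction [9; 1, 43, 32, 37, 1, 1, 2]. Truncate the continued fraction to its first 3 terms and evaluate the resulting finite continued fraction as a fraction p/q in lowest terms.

439/44

Use the convergent recurrence hₖ = aₖ·hₖ₋₁ + hₖ₋₂ (and likewise for the denominators kₖ):
a_0 = 9: 9/1
a_1 = 1: 10/1
a_2 = 43: 439/44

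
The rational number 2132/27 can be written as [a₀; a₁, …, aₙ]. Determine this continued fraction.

[78; 1, 26]

Apply division with remainder until the remainder is 0:
2132 ÷ 27 → quotient 78, remainder 26
27 ÷ 26 → quotient 1, remainder 1
26 ÷ 1 → quotient 26, remainder 0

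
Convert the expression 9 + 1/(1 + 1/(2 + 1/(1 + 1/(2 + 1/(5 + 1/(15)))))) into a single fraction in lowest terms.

8717/896

Use the convergent recurrence hₖ = aₖ·hₖ₋₁ + hₖ₋₂ (and likewise for the denominators kₖ):
a_0 = 9: 9/1
a_1 = 1: 10/1
a_2 = 2: 29/3
a_3 = 1: 39/4
a_4 = 2: 107/11
a_5 = 5: 574/59
a_6 = 15: 8717/896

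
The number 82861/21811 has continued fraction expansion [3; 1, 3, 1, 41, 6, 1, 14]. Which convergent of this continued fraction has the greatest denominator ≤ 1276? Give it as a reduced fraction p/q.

4783/1259

List convergents until the denominator exceeds the bound:
a_0 = 3: 3/1  (≤ bound)
a_1 = 1: 4/1  (≤ bound)
a_2 = 3: 15/4  (≤ bound)
a_3 = 1: 19/5  (≤ bound)
a_4 = 41: 794/209  (≤ bound)
a_5 = 6: 4783/1259  (≤ bound)
a_6 = 1: 5577/1468  (> 1276, stop)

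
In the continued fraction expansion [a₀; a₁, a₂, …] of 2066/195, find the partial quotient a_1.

1

2066 = 10·195 + 116, so a_0 = 10
195 = 1·116 + 79, so a_1 = 1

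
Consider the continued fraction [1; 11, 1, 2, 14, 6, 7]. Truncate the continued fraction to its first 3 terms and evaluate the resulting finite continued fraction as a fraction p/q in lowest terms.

13/12

a_0 = 1: 1/1
a_1 = 11: 12/11
a_2 = 1: 13/12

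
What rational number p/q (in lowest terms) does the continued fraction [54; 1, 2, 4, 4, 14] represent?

42823/783

Start with 14.
4 + 1/(14/1) = 4 + 1/14 = 57/14
4 + 1/(57/14) = 4 + 14/57 = 242/57
2 + 1/(242/57) = 2 + 57/242 = 541/242
1 + 1/(541/242) = 1 + 242/541 = 783/541
54 + 1/(783/541) = 54 + 541/783 = 42823/783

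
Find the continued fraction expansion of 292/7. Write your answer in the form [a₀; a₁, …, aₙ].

⌊292/7⌋ = 41, remainder 5
⌊7/5⌋ = 1, remainder 2
⌊5/2⌋ = 2, remainder 1
⌊2/1⌋ = 2, remainder 0

[41; 1, 2, 2]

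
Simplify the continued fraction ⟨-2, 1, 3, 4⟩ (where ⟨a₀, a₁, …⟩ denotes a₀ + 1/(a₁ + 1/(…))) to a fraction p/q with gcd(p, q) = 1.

Start with 4.
3 + 1/(4/1) = 3 + 1/4 = 13/4
1 + 1/(13/4) = 1 + 4/13 = 17/13
-2 + 1/(17/13) = -2 + 13/17 = -21/17

-21/17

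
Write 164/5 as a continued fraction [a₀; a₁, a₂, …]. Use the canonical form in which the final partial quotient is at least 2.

⌊164/5⌋ = 32, remainder 4
⌊5/4⌋ = 1, remainder 1
⌊4/1⌋ = 4, remainder 0

[32; 1, 4]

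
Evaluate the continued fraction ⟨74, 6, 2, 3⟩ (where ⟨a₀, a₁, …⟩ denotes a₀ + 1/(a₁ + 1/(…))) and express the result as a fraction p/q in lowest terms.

Start with 3.
2 + 1/(3/1) = 2 + 1/3 = 7/3
6 + 1/(7/3) = 6 + 3/7 = 45/7
74 + 1/(45/7) = 74 + 7/45 = 3337/45

3337/45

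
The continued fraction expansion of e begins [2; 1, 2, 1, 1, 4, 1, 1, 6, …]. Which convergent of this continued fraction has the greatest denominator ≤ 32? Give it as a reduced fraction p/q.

List convergents until the denominator exceeds the bound:
a_0 = 2: 2/1  (≤ bound)
a_1 = 1: 3/1  (≤ bound)
a_2 = 2: 8/3  (≤ bound)
a_3 = 1: 11/4  (≤ bound)
a_4 = 1: 19/7  (≤ bound)
a_5 = 4: 87/32  (≤ bound)
a_6 = 1: 106/39  (> 32, stop)

87/32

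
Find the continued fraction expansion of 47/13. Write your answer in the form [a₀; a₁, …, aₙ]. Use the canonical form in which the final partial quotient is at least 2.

[3; 1, 1, 1, 1, 2]

Repeatedly divide and take the remainder:
⌊47/13⌋ = 3, remainder 8
⌊13/8⌋ = 1, remainder 5
⌊8/5⌋ = 1, remainder 3
⌊5/3⌋ = 1, remainder 2
⌊3/2⌋ = 1, remainder 1
⌊2/1⌋ = 2, remainder 0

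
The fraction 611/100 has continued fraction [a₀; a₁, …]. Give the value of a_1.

9

611 = 6·100 + 11, so a_0 = 6
100 = 9·11 + 1, so a_1 = 9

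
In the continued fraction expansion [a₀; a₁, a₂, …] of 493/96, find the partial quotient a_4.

1

Repeatedly divide and take the remainder:
493 = 5·96 + 13, so a_0 = 5
96 = 7·13 + 5, so a_1 = 7
13 = 2·5 + 3, so a_2 = 2
5 = 1·3 + 2, so a_3 = 1
3 = 1·2 + 1, so a_4 = 1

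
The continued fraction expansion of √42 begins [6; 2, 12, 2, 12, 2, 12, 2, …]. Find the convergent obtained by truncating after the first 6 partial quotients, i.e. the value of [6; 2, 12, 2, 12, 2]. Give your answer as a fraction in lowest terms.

8749/1350

Work from the innermost term outward:
Start with 2.
12 + 1/(2/1) = 12 + 1/2 = 25/2
2 + 1/(25/2) = 2 + 2/25 = 52/25
12 + 1/(52/25) = 12 + 25/52 = 649/52
2 + 1/(649/52) = 2 + 52/649 = 1350/649
6 + 1/(1350/649) = 6 + 649/1350 = 8749/1350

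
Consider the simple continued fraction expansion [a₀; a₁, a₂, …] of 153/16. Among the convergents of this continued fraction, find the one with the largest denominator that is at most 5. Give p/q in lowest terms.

19/2

a_0 = 9: 9/1  (≤ bound)
a_1 = 1: 10/1  (≤ bound)
a_2 = 1: 19/2  (≤ bound)
a_3 = 3: 67/7  (> 5, stop)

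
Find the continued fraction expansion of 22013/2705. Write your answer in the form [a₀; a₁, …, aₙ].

[8; 7, 3, 1, 30, 3]

Apply division with remainder until the remainder is 0:
⌊22013/2705⌋ = 8, remainder 373
⌊2705/373⌋ = 7, remainder 94
⌊373/94⌋ = 3, remainder 91
⌊94/91⌋ = 1, remainder 3
⌊91/3⌋ = 30, remainder 1
⌊3/1⌋ = 3, remainder 0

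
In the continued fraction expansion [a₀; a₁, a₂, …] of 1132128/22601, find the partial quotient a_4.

11

⌊1132128/22601⌋ = 50, remainder 2078
⌊22601/2078⌋ = 10, remainder 1821
⌊2078/1821⌋ = 1, remainder 257
⌊1821/257⌋ = 7, remainder 22
⌊257/22⌋ = 11, remainder 15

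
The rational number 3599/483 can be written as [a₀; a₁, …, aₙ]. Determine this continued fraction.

⌊3599/483⌋ = 7, remainder 218
⌊483/218⌋ = 2, remainder 47
⌊218/47⌋ = 4, remainder 30
⌊47/30⌋ = 1, remainder 17
⌊30/17⌋ = 1, remainder 13
⌊17/13⌋ = 1, remainder 4
⌊13/4⌋ = 3, remainder 1
⌊4/1⌋ = 4, remainder 0

[7; 2, 4, 1, 1, 1, 3, 4]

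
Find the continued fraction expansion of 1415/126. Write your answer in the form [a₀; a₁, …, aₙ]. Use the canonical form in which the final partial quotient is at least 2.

Apply division with remainder until the remainder is 0:
⌊1415/126⌋ = 11, remainder 29
⌊126/29⌋ = 4, remainder 10
⌊29/10⌋ = 2, remainder 9
⌊10/9⌋ = 1, remainder 1
⌊9/1⌋ = 9, remainder 0

[11; 4, 2, 1, 9]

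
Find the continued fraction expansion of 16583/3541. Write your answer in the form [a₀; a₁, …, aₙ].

16583 = 4·3541 + 2419, so a_0 = 4
3541 = 1·2419 + 1122, so a_1 = 1
2419 = 2·1122 + 175, so a_2 = 2
1122 = 6·175 + 72, so a_3 = 6
175 = 2·72 + 31, so a_4 = 2
72 = 2·31 + 10, so a_5 = 2
31 = 3·10 + 1, so a_6 = 3
10 = 10·1 + 0, so a_7 = 10

[4; 1, 2, 6, 2, 2, 3, 10]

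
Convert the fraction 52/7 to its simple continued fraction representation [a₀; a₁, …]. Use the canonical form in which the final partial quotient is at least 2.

[7; 2, 3]

⌊52/7⌋ = 7, remainder 3
⌊7/3⌋ = 2, remainder 1
⌊3/1⌋ = 3, remainder 0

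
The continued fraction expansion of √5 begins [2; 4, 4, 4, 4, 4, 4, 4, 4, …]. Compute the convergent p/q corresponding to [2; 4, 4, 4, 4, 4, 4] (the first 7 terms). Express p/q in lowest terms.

Start with 4.
4 + 1/(4/1) = 4 + 1/4 = 17/4
4 + 1/(17/4) = 4 + 4/17 = 72/17
4 + 1/(72/17) = 4 + 17/72 = 305/72
4 + 1/(305/72) = 4 + 72/305 = 1292/305
4 + 1/(1292/305) = 4 + 305/1292 = 5473/1292
2 + 1/(5473/1292) = 2 + 1292/5473 = 12238/5473

12238/5473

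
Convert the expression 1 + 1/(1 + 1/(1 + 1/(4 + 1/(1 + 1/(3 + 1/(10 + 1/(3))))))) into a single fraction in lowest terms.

2066/1335

a_0 = 1: 1/1
a_1 = 1: 2/1
a_2 = 1: 3/2
a_3 = 4: 14/9
a_4 = 1: 17/11
a_5 = 3: 65/42
a_6 = 10: 667/431
a_7 = 3: 2066/1335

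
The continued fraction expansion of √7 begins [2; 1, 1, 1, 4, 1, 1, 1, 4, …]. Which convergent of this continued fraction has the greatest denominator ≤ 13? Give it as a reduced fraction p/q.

a_0 = 2: 2/1  (≤ bound)
a_1 = 1: 3/1  (≤ bound)
a_2 = 1: 5/2  (≤ bound)
a_3 = 1: 8/3  (≤ bound)
a_4 = 4: 37/14  (> 13, stop)

8/3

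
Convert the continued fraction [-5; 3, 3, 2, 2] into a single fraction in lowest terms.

a_0 = -5: -5/1
a_1 = 3: -14/3
a_2 = 3: -47/10
a_3 = 2: -108/23
a_4 = 2: -263/56

-263/56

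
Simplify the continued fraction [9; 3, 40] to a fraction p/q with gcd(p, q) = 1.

1129/121

Start with 40.
3 + 1/(40/1) = 3 + 1/40 = 121/40
9 + 1/(121/40) = 9 + 40/121 = 1129/121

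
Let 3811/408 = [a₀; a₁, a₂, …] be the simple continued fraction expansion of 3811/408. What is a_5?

3811 = 9·408 + 139, so a_0 = 9
408 = 2·139 + 130, so a_1 = 2
139 = 1·130 + 9, so a_2 = 1
130 = 14·9 + 4, so a_3 = 14
9 = 2·4 + 1, so a_4 = 2
4 = 4·1 + 0, so a_5 = 4

4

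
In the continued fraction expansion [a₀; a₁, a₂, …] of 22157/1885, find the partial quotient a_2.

Apply division with remainder until the remainder is 0:
22157 ÷ 1885 → quotient 11, remainder 1422
1885 ÷ 1422 → quotient 1, remainder 463
1422 ÷ 463 → quotient 3, remainder 33

3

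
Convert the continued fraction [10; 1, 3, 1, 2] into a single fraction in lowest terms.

151/14

a_0 = 10: 10/1
a_1 = 1: 11/1
a_2 = 3: 43/4
a_3 = 1: 54/5
a_4 = 2: 151/14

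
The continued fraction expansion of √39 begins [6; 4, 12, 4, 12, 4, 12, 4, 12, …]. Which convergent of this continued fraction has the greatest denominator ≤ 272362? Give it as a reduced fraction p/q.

List convergents until the denominator exceeds the bound:
a_0 = 6: 6/1  (≤ bound)
a_1 = 4: 25/4  (≤ bound)
a_2 = 12: 306/49  (≤ bound)
a_3 = 4: 1249/200  (≤ bound)
a_4 = 12: 15294/2449  (≤ bound)
a_5 = 4: 62425/9996  (≤ bound)
a_6 = 12: 764394/122401  (≤ bound)
a_7 = 4: 3120001/499600  (> 272362, stop)

764394/122401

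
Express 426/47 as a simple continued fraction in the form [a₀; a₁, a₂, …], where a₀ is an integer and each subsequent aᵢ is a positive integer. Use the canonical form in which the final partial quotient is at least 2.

⌊426/47⌋ = 9, remainder 3
⌊47/3⌋ = 15, remainder 2
⌊3/2⌋ = 1, remainder 1
⌊2/1⌋ = 2, remainder 0

[9; 15, 1, 2]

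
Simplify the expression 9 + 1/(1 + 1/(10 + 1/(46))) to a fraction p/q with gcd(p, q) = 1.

5024/507

Use the convergent recurrence hₖ = aₖ·hₖ₋₁ + hₖ₋₂ (and likewise for the denominators kₖ):
a_0 = 9: 9/1
a_1 = 1: 10/1
a_2 = 10: 109/11
a_3 = 46: 5024/507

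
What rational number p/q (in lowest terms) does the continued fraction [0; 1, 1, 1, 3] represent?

7/11

Use the convergent recurrence hₖ = aₖ·hₖ₋₁ + hₖ₋₂ (and likewise for the denominators kₖ):
a_0 = 0: 0/1
a_1 = 1: 1/1
a_2 = 1: 1/2
a_3 = 1: 2/3
a_4 = 3: 7/11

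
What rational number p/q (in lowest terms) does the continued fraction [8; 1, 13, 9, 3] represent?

3527/395

Starting at the tail and folding back:
Start with 3.
9 + 1/(3/1) = 9 + 1/3 = 28/3
13 + 1/(28/3) = 13 + 3/28 = 367/28
1 + 1/(367/28) = 1 + 28/367 = 395/367
8 + 1/(395/367) = 8 + 367/395 = 3527/395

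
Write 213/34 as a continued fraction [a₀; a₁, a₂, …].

Repeatedly divide and take the remainder:
⌊213/34⌋ = 6, remainder 9
⌊34/9⌋ = 3, remainder 7
⌊9/7⌋ = 1, remainder 2
⌊7/2⌋ = 3, remainder 1
⌊2/1⌋ = 2, remainder 0

[6; 3, 1, 3, 2]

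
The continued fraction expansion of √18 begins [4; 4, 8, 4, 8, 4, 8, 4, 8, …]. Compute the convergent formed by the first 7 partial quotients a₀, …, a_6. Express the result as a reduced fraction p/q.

161564/38081

Work from the innermost term outward:
Start with 8.
4 + 1/(8/1) = 4 + 1/8 = 33/8
8 + 1/(33/8) = 8 + 8/33 = 272/33
4 + 1/(272/33) = 4 + 33/272 = 1121/272
8 + 1/(1121/272) = 8 + 272/1121 = 9240/1121
4 + 1/(9240/1121) = 4 + 1121/9240 = 38081/9240
4 + 1/(38081/9240) = 4 + 9240/38081 = 161564/38081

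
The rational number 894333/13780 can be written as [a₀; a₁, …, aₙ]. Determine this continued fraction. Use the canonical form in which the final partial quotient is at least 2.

[64; 1, 9, 12, 2, 2, 1, 15]

Apply division with remainder until the remainder is 0:
⌊894333/13780⌋ = 64, remainder 12413
⌊13780/12413⌋ = 1, remainder 1367
⌊12413/1367⌋ = 9, remainder 110
⌊1367/110⌋ = 12, remainder 47
⌊110/47⌋ = 2, remainder 16
⌊47/16⌋ = 2, remainder 15
⌊16/15⌋ = 1, remainder 1
⌊15/1⌋ = 15, remainder 0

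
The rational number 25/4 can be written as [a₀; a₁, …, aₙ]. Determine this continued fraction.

Repeatedly divide and take the remainder:
⌊25/4⌋ = 6, remainder 1
⌊4/1⌋ = 4, remainder 0

[6; 4]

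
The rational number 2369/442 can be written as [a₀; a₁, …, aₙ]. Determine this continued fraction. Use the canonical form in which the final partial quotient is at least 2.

[5; 2, 1, 3, 1, 1, 5, 3]

2369 = 5·442 + 159, so a_0 = 5
442 = 2·159 + 124, so a_1 = 2
159 = 1·124 + 35, so a_2 = 1
124 = 3·35 + 19, so a_3 = 3
35 = 1·19 + 16, so a_4 = 1
19 = 1·16 + 3, so a_5 = 1
16 = 5·3 + 1, so a_6 = 5
3 = 3·1 + 0, so a_7 = 3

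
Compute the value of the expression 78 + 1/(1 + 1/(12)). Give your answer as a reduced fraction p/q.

a_0 = 78: 78/1
a_1 = 1: 79/1
a_2 = 12: 1026/13

1026/13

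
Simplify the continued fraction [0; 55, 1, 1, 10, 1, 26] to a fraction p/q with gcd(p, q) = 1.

Build up convergents one term at a time:
a_0 = 0: 0/1
a_1 = 55: 1/55
a_2 = 1: 1/56
a_3 = 1: 2/111
a_4 = 10: 21/1166
a_5 = 1: 23/1277
a_6 = 26: 619/34368

619/34368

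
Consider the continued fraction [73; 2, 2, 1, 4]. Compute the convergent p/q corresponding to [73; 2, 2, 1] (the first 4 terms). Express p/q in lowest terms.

514/7

Start with 1.
2 + 1/(1/1) = 2 + 1/1 = 3/1
2 + 1/(3/1) = 2 + 1/3 = 7/3
73 + 1/(7/3) = 73 + 3/7 = 514/7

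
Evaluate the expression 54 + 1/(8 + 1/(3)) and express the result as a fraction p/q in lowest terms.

1353/25

a_0 = 54: 54/1
a_1 = 8: 433/8
a_2 = 3: 1353/25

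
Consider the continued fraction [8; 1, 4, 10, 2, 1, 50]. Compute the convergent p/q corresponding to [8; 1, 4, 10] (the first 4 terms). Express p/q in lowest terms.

449/51

a_0 = 8: 8/1
a_1 = 1: 9/1
a_2 = 4: 44/5
a_3 = 10: 449/51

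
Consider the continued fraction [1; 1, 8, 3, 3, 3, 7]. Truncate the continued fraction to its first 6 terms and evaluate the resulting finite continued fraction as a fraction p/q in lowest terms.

581/307

Compute successive convergents:
a_0 = 1: 1/1
a_1 = 1: 2/1
a_2 = 8: 17/9
a_3 = 3: 53/28
a_4 = 3: 176/93
a_5 = 3: 581/307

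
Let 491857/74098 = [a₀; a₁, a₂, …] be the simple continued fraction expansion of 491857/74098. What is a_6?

491857 = 6·74098 + 47269, so a_0 = 6
74098 = 1·47269 + 26829, so a_1 = 1
47269 = 1·26829 + 20440, so a_2 = 1
26829 = 1·20440 + 6389, so a_3 = 1
20440 = 3·6389 + 1273, so a_4 = 3
6389 = 5·1273 + 24, so a_5 = 5
1273 = 53·24 + 1, so a_6 = 53

53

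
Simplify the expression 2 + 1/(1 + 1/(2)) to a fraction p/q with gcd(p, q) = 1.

Use the convergent recurrence hₖ = aₖ·hₖ₋₁ + hₖ₋₂ (and likewise for the denominators kₖ):
a_0 = 2: 2/1
a_1 = 1: 3/1
a_2 = 2: 8/3

8/3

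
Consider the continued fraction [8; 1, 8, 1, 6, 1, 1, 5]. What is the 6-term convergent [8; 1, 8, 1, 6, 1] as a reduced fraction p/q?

703/79

Build up convergents one term at a time:
a_0 = 8: 8/1
a_1 = 1: 9/1
a_2 = 8: 80/9
a_3 = 1: 89/10
a_4 = 6: 614/69
a_5 = 1: 703/79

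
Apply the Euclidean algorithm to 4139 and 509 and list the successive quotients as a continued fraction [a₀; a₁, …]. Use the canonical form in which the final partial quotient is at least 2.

⌊4139/509⌋ = 8, remainder 67
⌊509/67⌋ = 7, remainder 40
⌊67/40⌋ = 1, remainder 27
⌊40/27⌋ = 1, remainder 13
⌊27/13⌋ = 2, remainder 1
⌊13/1⌋ = 13, remainder 0

[8; 7, 1, 1, 2, 13]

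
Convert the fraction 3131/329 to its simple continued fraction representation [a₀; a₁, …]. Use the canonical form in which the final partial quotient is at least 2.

[9; 1, 1, 14, 2, 5]

3131 = 9·329 + 170, so a_0 = 9
329 = 1·170 + 159, so a_1 = 1
170 = 1·159 + 11, so a_2 = 1
159 = 14·11 + 5, so a_3 = 14
11 = 2·5 + 1, so a_4 = 2
5 = 5·1 + 0, so a_5 = 5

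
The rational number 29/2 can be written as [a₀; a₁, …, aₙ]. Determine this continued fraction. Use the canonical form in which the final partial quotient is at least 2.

[14; 2]

29 = 14·2 + 1, so a_0 = 14
2 = 2·1 + 0, so a_1 = 2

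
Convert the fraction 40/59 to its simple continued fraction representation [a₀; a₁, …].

40 = 0·59 + 40, so a_0 = 0
59 = 1·40 + 19, so a_1 = 1
40 = 2·19 + 2, so a_2 = 2
19 = 9·2 + 1, so a_3 = 9
2 = 2·1 + 0, so a_4 = 2

[0; 1, 2, 9, 2]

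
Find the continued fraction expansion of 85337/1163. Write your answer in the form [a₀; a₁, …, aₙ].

[73; 2, 1, 1, 1, 9, 15]

Run the Euclidean algorithm, recording each quotient:
85337 = 73·1163 + 438, so a_0 = 73
1163 = 2·438 + 287, so a_1 = 2
438 = 1·287 + 151, so a_2 = 1
287 = 1·151 + 136, so a_3 = 1
151 = 1·136 + 15, so a_4 = 1
136 = 9·15 + 1, so a_5 = 9
15 = 15·1 + 0, so a_6 = 15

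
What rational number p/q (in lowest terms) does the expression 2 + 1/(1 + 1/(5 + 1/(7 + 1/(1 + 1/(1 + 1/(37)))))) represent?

9796/3453

Start with 37.
1 + 1/(37/1) = 1 + 1/37 = 38/37
1 + 1/(38/37) = 1 + 37/38 = 75/38
7 + 1/(75/38) = 7 + 38/75 = 563/75
5 + 1/(563/75) = 5 + 75/563 = 2890/563
1 + 1/(2890/563) = 1 + 563/2890 = 3453/2890
2 + 1/(3453/2890) = 2 + 2890/3453 = 9796/3453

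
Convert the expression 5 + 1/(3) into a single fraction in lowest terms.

Collapse the nested fraction from the inside out:
Start with 3.
5 + 1/(3/1) = 5 + 1/3 = 16/3

16/3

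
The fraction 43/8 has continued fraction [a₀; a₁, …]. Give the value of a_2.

43 = 5·8 + 3, so a_0 = 5
8 = 2·3 + 2, so a_1 = 2
3 = 1·2 + 1, so a_2 = 1

1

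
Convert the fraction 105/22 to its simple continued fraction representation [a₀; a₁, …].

[4; 1, 3, 2, 2]

105 = 4·22 + 17, so a_0 = 4
22 = 1·17 + 5, so a_1 = 1
17 = 3·5 + 2, so a_2 = 3
5 = 2·2 + 1, so a_3 = 2
2 = 2·1 + 0, so a_4 = 2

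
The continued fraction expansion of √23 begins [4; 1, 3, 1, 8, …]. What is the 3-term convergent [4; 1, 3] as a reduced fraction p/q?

19/4

a_0 = 4: 4/1
a_1 = 1: 5/1
a_2 = 3: 19/4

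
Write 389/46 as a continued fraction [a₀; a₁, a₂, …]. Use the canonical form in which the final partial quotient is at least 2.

[8; 2, 5, 4]

389 = 8·46 + 21, so a_0 = 8
46 = 2·21 + 4, so a_1 = 2
21 = 5·4 + 1, so a_2 = 5
4 = 4·1 + 0, so a_3 = 4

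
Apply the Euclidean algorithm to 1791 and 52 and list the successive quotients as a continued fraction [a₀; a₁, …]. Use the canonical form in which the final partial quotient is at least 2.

1791 = 34·52 + 23, so a_0 = 34
52 = 2·23 + 6, so a_1 = 2
23 = 3·6 + 5, so a_2 = 3
6 = 1·5 + 1, so a_3 = 1
5 = 5·1 + 0, so a_4 = 5

[34; 2, 3, 1, 5]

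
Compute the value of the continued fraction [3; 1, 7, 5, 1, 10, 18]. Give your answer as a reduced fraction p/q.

Compute successive convergents:
a_0 = 3: 3/1
a_1 = 1: 4/1
a_2 = 7: 31/8
a_3 = 5: 159/41
a_4 = 1: 190/49
a_5 = 10: 2059/531
a_6 = 18: 37252/9607

37252/9607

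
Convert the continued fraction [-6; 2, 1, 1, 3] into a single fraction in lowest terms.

Build up convergents one term at a time:
a_0 = -6: -6/1
a_1 = 2: -11/2
a_2 = 1: -17/3
a_3 = 1: -28/5
a_4 = 3: -101/18

-101/18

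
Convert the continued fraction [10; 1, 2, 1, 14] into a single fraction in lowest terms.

Start with 14.
1 + 1/(14/1) = 1 + 1/14 = 15/14
2 + 1/(15/14) = 2 + 14/15 = 44/15
1 + 1/(44/15) = 1 + 15/44 = 59/44
10 + 1/(59/44) = 10 + 44/59 = 634/59

634/59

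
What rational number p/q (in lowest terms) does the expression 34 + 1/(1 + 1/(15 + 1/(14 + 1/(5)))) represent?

Compute successive convergents:
a_0 = 34: 34/1
a_1 = 1: 35/1
a_2 = 15: 559/16
a_3 = 14: 7861/225
a_4 = 5: 39864/1141

39864/1141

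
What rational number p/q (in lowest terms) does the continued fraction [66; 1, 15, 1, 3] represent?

4485/67

a_0 = 66: 66/1
a_1 = 1: 67/1
a_2 = 15: 1071/16
a_3 = 1: 1138/17
a_4 = 3: 4485/67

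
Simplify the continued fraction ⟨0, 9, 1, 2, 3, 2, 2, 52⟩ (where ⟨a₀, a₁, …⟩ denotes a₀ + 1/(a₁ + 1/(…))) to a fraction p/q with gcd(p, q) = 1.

a_0 = 0: 0/1
a_1 = 9: 1/9
a_2 = 1: 1/10
a_3 = 2: 3/29
a_4 = 3: 10/97
a_5 = 2: 23/223
a_6 = 2: 56/543
a_7 = 52: 2935/28459

2935/28459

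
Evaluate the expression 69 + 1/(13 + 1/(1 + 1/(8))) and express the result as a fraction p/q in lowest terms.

8634/125

Start with 8.
1 + 1/(8/1) = 1 + 1/8 = 9/8
13 + 1/(9/8) = 13 + 8/9 = 125/9
69 + 1/(125/9) = 69 + 9/125 = 8634/125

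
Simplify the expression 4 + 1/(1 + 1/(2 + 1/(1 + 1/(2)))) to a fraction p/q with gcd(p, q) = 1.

Start with 2.
1 + 1/(2/1) = 1 + 1/2 = 3/2
2 + 1/(3/2) = 2 + 2/3 = 8/3
1 + 1/(8/3) = 1 + 3/8 = 11/8
4 + 1/(11/8) = 4 + 8/11 = 52/11

52/11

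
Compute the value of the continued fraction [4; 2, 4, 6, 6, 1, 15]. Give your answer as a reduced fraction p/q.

28279/6360

Start with 15.
1 + 1/(15/1) = 1 + 1/15 = 16/15
6 + 1/(16/15) = 6 + 15/16 = 111/16
6 + 1/(111/16) = 6 + 16/111 = 682/111
4 + 1/(682/111) = 4 + 111/682 = 2839/682
2 + 1/(2839/682) = 2 + 682/2839 = 6360/2839
4 + 1/(6360/2839) = 4 + 2839/6360 = 28279/6360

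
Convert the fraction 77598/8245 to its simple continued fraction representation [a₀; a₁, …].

77598 ÷ 8245 → quotient 9, remainder 3393
8245 ÷ 3393 → quotient 2, remainder 1459
3393 ÷ 1459 → quotient 2, remainder 475
1459 ÷ 475 → quotient 3, remainder 34
475 ÷ 34 → quotient 13, remainder 33
34 ÷ 33 → quotient 1, remainder 1
33 ÷ 1 → quotient 33, remainder 0

[9; 2, 2, 3, 13, 1, 33]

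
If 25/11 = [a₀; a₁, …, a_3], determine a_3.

Run the Euclidean algorithm, recording each quotient:
25 ÷ 11 → quotient 2, remainder 3
11 ÷ 3 → quotient 3, remainder 2
3 ÷ 2 → quotient 1, remainder 1
2 ÷ 1 → quotient 2, remainder 0

2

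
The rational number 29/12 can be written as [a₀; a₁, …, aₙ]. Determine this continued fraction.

[2; 2, 2, 2]

29 ÷ 12 → quotient 2, remainder 5
12 ÷ 5 → quotient 2, remainder 2
5 ÷ 2 → quotient 2, remainder 1
2 ÷ 1 → quotient 2, remainder 0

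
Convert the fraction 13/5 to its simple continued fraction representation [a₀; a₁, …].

[2; 1, 1, 2]

13 ÷ 5 → quotient 2, remainder 3
5 ÷ 3 → quotient 1, remainder 2
3 ÷ 2 → quotient 1, remainder 1
2 ÷ 1 → quotient 2, remainder 0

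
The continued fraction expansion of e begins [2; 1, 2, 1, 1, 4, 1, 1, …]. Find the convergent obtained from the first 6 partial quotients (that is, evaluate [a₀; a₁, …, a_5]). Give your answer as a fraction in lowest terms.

Build up convergents one term at a time:
a_0 = 2: 2/1
a_1 = 1: 3/1
a_2 = 2: 8/3
a_3 = 1: 11/4
a_4 = 1: 19/7
a_5 = 4: 87/32

87/32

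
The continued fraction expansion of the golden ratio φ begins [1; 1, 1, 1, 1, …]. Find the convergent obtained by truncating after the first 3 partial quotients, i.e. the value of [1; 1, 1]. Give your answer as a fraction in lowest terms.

Use the convergent recurrence hₖ = aₖ·hₖ₋₁ + hₖ₋₂ (and likewise for the denominators kₖ):
a_0 = 1: 1/1
a_1 = 1: 2/1
a_2 = 1: 3/2

3/2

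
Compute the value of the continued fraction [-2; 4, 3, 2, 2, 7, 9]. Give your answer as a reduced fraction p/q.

-8733/4942

Build up convergents one term at a time:
a_0 = -2: -2/1
a_1 = 4: -7/4
a_2 = 3: -23/13
a_3 = 2: -53/30
a_4 = 2: -129/73
a_5 = 7: -956/541
a_6 = 9: -8733/4942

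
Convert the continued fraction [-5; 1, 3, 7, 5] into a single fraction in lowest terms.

Start with 5.
7 + 1/(5/1) = 7 + 1/5 = 36/5
3 + 1/(36/5) = 3 + 5/36 = 113/36
1 + 1/(113/36) = 1 + 36/113 = 149/113
-5 + 1/(149/113) = -5 + 113/149 = -632/149

-632/149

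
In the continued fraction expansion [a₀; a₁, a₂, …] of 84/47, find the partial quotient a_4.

2

Repeatedly divide and take the remainder:
84 ÷ 47 → quotient 1, remainder 37
47 ÷ 37 → quotient 1, remainder 10
37 ÷ 10 → quotient 3, remainder 7
10 ÷ 7 → quotient 1, remainder 3
7 ÷ 3 → quotient 2, remainder 1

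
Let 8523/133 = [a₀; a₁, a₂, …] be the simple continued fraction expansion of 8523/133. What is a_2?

8523 ÷ 133 → quotient 64, remainder 11
133 ÷ 11 → quotient 12, remainder 1
11 ÷ 1 → quotient 11, remainder 0

11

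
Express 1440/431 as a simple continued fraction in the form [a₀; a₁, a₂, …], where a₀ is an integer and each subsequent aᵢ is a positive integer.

[3; 2, 1, 13, 1, 2, 3]

⌊1440/431⌋ = 3, remainder 147
⌊431/147⌋ = 2, remainder 137
⌊147/137⌋ = 1, remainder 10
⌊137/10⌋ = 13, remainder 7
⌊10/7⌋ = 1, remainder 3
⌊7/3⌋ = 2, remainder 1
⌊3/1⌋ = 3, remainder 0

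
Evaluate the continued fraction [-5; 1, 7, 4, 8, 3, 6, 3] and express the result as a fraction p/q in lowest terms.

Start with 3.
6 + 1/(3/1) = 6 + 1/3 = 19/3
3 + 1/(19/3) = 3 + 3/19 = 60/19
8 + 1/(60/19) = 8 + 19/60 = 499/60
4 + 1/(499/60) = 4 + 60/499 = 2056/499
7 + 1/(2056/499) = 7 + 499/2056 = 14891/2056
1 + 1/(14891/2056) = 1 + 2056/14891 = 16947/14891
-5 + 1/(16947/14891) = -5 + 14891/16947 = -69844/16947

-69844/16947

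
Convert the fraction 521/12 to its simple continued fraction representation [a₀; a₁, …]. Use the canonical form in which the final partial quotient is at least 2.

521 = 43·12 + 5, so a_0 = 43
12 = 2·5 + 2, so a_1 = 2
5 = 2·2 + 1, so a_2 = 2
2 = 2·1 + 0, so a_3 = 2

[43; 2, 2, 2]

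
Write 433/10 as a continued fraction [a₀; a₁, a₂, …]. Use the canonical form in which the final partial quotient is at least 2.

[43; 3, 3]

Run the Euclidean algorithm, recording each quotient:
433 ÷ 10 → quotient 43, remainder 3
10 ÷ 3 → quotient 3, remainder 1
3 ÷ 1 → quotient 3, remainder 0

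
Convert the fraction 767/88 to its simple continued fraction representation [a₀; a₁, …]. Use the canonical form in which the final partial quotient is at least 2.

[8; 1, 2, 1, 1, 12]

767 = 8·88 + 63, so a_0 = 8
88 = 1·63 + 25, so a_1 = 1
63 = 2·25 + 13, so a_2 = 2
25 = 1·13 + 12, so a_3 = 1
13 = 1·12 + 1, so a_4 = 1
12 = 12·1 + 0, so a_5 = 12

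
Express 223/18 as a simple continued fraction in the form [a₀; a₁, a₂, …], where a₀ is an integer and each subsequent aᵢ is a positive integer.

223 ÷ 18 → quotient 12, remainder 7
18 ÷ 7 → quotient 2, remainder 4
7 ÷ 4 → quotient 1, remainder 3
4 ÷ 3 → quotient 1, remainder 1
3 ÷ 1 → quotient 3, remainder 0

[12; 2, 1, 1, 3]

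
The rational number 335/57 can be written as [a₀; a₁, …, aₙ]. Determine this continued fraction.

⌊335/57⌋ = 5, remainder 50
⌊57/50⌋ = 1, remainder 7
⌊50/7⌋ = 7, remainder 1
⌊7/1⌋ = 7, remainder 0

[5; 1, 7, 7]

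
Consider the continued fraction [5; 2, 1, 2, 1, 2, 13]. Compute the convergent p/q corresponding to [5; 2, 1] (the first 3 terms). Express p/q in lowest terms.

16/3

Start with 1.
2 + 1/(1/1) = 2 + 1/1 = 3/1
5 + 1/(3/1) = 5 + 1/3 = 16/3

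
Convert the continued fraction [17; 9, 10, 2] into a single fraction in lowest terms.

3268/191

a_0 = 17: 17/1
a_1 = 9: 154/9
a_2 = 10: 1557/91
a_3 = 2: 3268/191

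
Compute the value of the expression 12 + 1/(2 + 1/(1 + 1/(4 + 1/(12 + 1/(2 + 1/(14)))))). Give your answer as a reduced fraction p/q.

a_0 = 12: 12/1
a_1 = 2: 25/2
a_2 = 1: 37/3
a_3 = 4: 173/14
a_4 = 12: 2113/171
a_5 = 2: 4399/356
a_6 = 14: 63699/5155

63699/5155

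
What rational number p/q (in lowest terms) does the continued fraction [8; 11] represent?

89/11

Starting at the tail and folding back:
Start with 11.
8 + 1/(11/1) = 8 + 1/11 = 89/11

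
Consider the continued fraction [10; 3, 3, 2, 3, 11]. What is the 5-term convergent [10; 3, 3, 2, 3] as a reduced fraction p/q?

814/79

Collapse the nested fraction from the inside out:
Start with 3.
2 + 1/(3/1) = 2 + 1/3 = 7/3
3 + 1/(7/3) = 3 + 3/7 = 24/7
3 + 1/(24/7) = 3 + 7/24 = 79/24
10 + 1/(79/24) = 10 + 24/79 = 814/79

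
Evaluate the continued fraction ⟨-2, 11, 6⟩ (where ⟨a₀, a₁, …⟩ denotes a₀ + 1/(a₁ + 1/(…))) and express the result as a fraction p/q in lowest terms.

a_0 = -2: -2/1
a_1 = 11: -21/11
a_2 = 6: -128/67

-128/67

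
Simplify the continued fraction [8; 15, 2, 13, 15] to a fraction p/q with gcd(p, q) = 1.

50815/6301

a_0 = 8: 8/1
a_1 = 15: 121/15
a_2 = 2: 250/31
a_3 = 13: 3371/418
a_4 = 15: 50815/6301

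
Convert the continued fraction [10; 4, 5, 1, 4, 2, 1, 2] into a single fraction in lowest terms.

Use the convergent recurrence hₖ = aₖ·hₖ₋₁ + hₖ₋₂ (and likewise for the denominators kₖ):
a_0 = 10: 10/1
a_1 = 4: 41/4
a_2 = 5: 215/21
a_3 = 1: 256/25
a_4 = 4: 1239/121
a_5 = 2: 2734/267
a_6 = 1: 3973/388
a_7 = 2: 10680/1043

10680/1043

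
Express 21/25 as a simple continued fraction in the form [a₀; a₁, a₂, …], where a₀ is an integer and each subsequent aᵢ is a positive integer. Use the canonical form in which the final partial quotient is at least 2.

Apply division with remainder until the remainder is 0:
21 = 0·25 + 21, so a_0 = 0
25 = 1·21 + 4, so a_1 = 1
21 = 5·4 + 1, so a_2 = 5
4 = 4·1 + 0, so a_3 = 4

[0; 1, 5, 4]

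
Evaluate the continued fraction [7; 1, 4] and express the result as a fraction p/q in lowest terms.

a_0 = 7: 7/1
a_1 = 1: 8/1
a_2 = 4: 39/5

39/5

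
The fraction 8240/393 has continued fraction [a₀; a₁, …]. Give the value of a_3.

⌊8240/393⌋ = 20, remainder 380
⌊393/380⌋ = 1, remainder 13
⌊380/13⌋ = 29, remainder 3
⌊13/3⌋ = 4, remainder 1

4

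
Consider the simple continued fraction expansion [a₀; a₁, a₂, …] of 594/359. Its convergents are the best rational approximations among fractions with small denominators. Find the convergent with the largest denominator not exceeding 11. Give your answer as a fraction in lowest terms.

5/3

a_0 = 1: 1/1  (≤ bound)
a_1 = 1: 2/1  (≤ bound)
a_2 = 1: 3/2  (≤ bound)
a_3 = 1: 5/3  (≤ bound)
a_4 = 8: 43/26  (> 11, stop)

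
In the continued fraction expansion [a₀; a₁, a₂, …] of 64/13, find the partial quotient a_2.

Repeatedly divide and take the remainder:
64 = 4·13 + 12, so a_0 = 4
13 = 1·12 + 1, so a_1 = 1
12 = 12·1 + 0, so a_2 = 12

12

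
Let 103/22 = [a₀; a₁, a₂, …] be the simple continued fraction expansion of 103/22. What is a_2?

103 ÷ 22 → quotient 4, remainder 15
22 ÷ 15 → quotient 1, remainder 7
15 ÷ 7 → quotient 2, remainder 1

2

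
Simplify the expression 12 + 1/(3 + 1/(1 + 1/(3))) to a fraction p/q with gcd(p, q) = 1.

a_0 = 12: 12/1
a_1 = 3: 37/3
a_2 = 1: 49/4
a_3 = 3: 184/15

184/15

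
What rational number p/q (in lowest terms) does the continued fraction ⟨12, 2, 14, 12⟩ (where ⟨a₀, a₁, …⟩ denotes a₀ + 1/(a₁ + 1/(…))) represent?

4369/350

Collapse the nested fraction from the inside out:
Start with 12.
14 + 1/(12/1) = 14 + 1/12 = 169/12
2 + 1/(169/12) = 2 + 12/169 = 350/169
12 + 1/(350/169) = 12 + 169/350 = 4369/350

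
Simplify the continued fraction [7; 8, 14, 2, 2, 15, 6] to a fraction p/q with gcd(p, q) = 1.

386651/54275

Compute successive convergents:
a_0 = 7: 7/1
a_1 = 8: 57/8
a_2 = 14: 805/113
a_3 = 2: 1667/234
a_4 = 2: 4139/581
a_5 = 15: 63752/8949
a_6 = 6: 386651/54275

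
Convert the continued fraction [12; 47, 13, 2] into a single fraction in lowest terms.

a_0 = 12: 12/1
a_1 = 47: 565/47
a_2 = 13: 7357/612
a_3 = 2: 15279/1271

15279/1271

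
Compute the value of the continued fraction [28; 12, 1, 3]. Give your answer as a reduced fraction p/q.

1432/51

Build up convergents one term at a time:
a_0 = 28: 28/1
a_1 = 12: 337/12
a_2 = 1: 365/13
a_3 = 3: 1432/51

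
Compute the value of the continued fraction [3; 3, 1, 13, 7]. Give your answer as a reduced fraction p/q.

1266/389

Collapse the nested fraction from the inside out:
Start with 7.
13 + 1/(7/1) = 13 + 1/7 = 92/7
1 + 1/(92/7) = 1 + 7/92 = 99/92
3 + 1/(99/92) = 3 + 92/99 = 389/99
3 + 1/(389/99) = 3 + 99/389 = 1266/389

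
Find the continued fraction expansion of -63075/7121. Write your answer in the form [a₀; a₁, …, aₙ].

[-9; 7, 44, 11, 2]

Apply division with remainder until the remainder is 0:
-63075 = -9·7121 + 1014, so a_0 = -9
7121 = 7·1014 + 23, so a_1 = 7
1014 = 44·23 + 2, so a_2 = 44
23 = 11·2 + 1, so a_3 = 11
2 = 2·1 + 0, so a_4 = 2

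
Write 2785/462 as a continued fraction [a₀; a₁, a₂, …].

[6; 35, 1, 1, 6]

2785 ÷ 462 → quotient 6, remainder 13
462 ÷ 13 → quotient 35, remainder 7
13 ÷ 7 → quotient 1, remainder 6
7 ÷ 6 → quotient 1, remainder 1
6 ÷ 1 → quotient 6, remainder 0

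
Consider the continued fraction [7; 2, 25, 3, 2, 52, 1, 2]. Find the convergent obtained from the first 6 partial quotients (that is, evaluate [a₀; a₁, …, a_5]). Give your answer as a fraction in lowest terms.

141769/18927

Starting at the tail and folding back:
Start with 52.
2 + 1/(52/1) = 2 + 1/52 = 105/52
3 + 1/(105/52) = 3 + 52/105 = 367/105
25 + 1/(367/105) = 25 + 105/367 = 9280/367
2 + 1/(9280/367) = 2 + 367/9280 = 18927/9280
7 + 1/(18927/9280) = 7 + 9280/18927 = 141769/18927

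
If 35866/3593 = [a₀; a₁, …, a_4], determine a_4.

9

35866 ÷ 3593 → quotient 9, remainder 3529
3593 ÷ 3529 → quotient 1, remainder 64
3529 ÷ 64 → quotient 55, remainder 9
64 ÷ 9 → quotient 7, remainder 1
9 ÷ 1 → quotient 9, remainder 0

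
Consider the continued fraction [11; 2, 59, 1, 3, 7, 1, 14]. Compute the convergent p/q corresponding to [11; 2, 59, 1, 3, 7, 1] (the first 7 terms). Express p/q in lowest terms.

Use the convergent recurrence hₖ = aₖ·hₖ₋₁ + hₖ₋₂ (and likewise for the denominators kₖ):
a_0 = 11: 11/1
a_1 = 2: 23/2
a_2 = 59: 1368/119
a_3 = 1: 1391/121
a_4 = 3: 5541/482
a_5 = 7: 40178/3495
a_6 = 1: 45719/3977

45719/3977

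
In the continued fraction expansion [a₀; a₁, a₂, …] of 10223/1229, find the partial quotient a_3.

1

10223 = 8·1229 + 391, so a_0 = 8
1229 = 3·391 + 56, so a_1 = 3
391 = 6·56 + 55, so a_2 = 6
56 = 1·55 + 1, so a_3 = 1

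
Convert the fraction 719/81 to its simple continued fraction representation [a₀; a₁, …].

Apply division with remainder until the remainder is 0:
719 = 8·81 + 71, so a_0 = 8
81 = 1·71 + 10, so a_1 = 1
71 = 7·10 + 1, so a_2 = 7
10 = 10·1 + 0, so a_3 = 10

[8; 1, 7, 10]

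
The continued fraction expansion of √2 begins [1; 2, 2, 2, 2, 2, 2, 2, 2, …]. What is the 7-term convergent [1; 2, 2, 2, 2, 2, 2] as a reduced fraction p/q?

Starting at the tail and folding back:
Start with 2.
2 + 1/(2/1) = 2 + 1/2 = 5/2
2 + 1/(5/2) = 2 + 2/5 = 12/5
2 + 1/(12/5) = 2 + 5/12 = 29/12
2 + 1/(29/12) = 2 + 12/29 = 70/29
2 + 1/(70/29) = 2 + 29/70 = 169/70
1 + 1/(169/70) = 1 + 70/169 = 239/169

239/169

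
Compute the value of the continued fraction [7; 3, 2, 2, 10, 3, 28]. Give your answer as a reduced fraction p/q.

a_0 = 7: 7/1
a_1 = 3: 22/3
a_2 = 2: 51/7
a_3 = 2: 124/17
a_4 = 10: 1291/177
a_5 = 3: 3997/548
a_6 = 28: 113207/15521

113207/15521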